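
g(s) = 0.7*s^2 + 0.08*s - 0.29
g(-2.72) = 4.67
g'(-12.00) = -16.72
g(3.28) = 7.50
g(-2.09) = 2.60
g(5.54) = 21.64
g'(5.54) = 7.84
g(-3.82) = 9.62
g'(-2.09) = -2.85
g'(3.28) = 4.67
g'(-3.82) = -5.27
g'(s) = 1.4*s + 0.08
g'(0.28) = 0.47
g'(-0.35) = -0.41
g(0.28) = -0.21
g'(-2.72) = -3.73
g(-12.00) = 99.55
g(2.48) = 4.21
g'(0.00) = 0.08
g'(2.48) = 3.55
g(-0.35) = -0.23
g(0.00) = -0.29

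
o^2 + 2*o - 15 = (o - 3)*(o + 5)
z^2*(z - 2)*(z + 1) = z^4 - z^3 - 2*z^2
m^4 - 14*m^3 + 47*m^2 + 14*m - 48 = (m - 8)*(m - 6)*(m - 1)*(m + 1)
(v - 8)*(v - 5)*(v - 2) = v^3 - 15*v^2 + 66*v - 80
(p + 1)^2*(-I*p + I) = -I*p^3 - I*p^2 + I*p + I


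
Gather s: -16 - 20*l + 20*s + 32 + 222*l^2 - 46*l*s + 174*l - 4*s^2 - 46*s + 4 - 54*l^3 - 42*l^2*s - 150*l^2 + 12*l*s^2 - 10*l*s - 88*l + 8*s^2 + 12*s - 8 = -54*l^3 + 72*l^2 + 66*l + s^2*(12*l + 4) + s*(-42*l^2 - 56*l - 14) + 12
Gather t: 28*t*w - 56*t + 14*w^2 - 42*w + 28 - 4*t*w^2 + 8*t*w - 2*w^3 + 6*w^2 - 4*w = t*(-4*w^2 + 36*w - 56) - 2*w^3 + 20*w^2 - 46*w + 28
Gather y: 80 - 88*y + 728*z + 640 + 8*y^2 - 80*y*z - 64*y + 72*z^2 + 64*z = 8*y^2 + y*(-80*z - 152) + 72*z^2 + 792*z + 720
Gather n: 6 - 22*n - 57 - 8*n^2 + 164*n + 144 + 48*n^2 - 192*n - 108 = 40*n^2 - 50*n - 15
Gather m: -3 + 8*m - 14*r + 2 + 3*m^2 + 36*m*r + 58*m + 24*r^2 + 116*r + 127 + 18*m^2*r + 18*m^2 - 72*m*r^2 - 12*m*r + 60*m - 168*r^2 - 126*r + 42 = m^2*(18*r + 21) + m*(-72*r^2 + 24*r + 126) - 144*r^2 - 24*r + 168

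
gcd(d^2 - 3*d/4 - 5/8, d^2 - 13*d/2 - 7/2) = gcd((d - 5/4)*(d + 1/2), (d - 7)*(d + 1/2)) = d + 1/2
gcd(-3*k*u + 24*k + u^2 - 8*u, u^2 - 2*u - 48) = u - 8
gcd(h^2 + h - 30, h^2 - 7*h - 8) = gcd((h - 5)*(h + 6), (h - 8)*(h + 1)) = 1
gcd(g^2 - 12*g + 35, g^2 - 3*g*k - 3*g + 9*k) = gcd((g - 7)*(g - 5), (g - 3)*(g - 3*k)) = 1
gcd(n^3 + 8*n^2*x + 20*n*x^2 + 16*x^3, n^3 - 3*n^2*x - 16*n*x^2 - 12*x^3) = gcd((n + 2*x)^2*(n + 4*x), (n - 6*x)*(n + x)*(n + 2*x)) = n + 2*x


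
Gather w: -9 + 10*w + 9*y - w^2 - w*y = -w^2 + w*(10 - y) + 9*y - 9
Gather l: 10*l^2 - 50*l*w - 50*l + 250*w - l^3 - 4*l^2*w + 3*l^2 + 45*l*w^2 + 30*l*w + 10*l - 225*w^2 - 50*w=-l^3 + l^2*(13 - 4*w) + l*(45*w^2 - 20*w - 40) - 225*w^2 + 200*w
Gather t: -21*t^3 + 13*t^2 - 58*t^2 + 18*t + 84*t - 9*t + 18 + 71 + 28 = -21*t^3 - 45*t^2 + 93*t + 117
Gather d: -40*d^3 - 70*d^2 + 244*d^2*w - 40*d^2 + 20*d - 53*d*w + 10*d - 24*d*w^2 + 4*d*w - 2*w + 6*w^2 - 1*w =-40*d^3 + d^2*(244*w - 110) + d*(-24*w^2 - 49*w + 30) + 6*w^2 - 3*w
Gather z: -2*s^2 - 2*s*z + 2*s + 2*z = -2*s^2 + 2*s + z*(2 - 2*s)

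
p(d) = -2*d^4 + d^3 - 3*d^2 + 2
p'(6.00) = -1656.00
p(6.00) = -2482.00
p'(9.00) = -5643.00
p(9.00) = -12634.00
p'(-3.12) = 290.89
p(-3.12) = -247.09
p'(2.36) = -102.61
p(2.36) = -63.61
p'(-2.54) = 165.69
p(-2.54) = -116.99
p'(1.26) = -18.80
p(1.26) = -5.80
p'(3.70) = -386.35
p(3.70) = -363.25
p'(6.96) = -2593.66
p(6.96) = -4499.35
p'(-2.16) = 107.58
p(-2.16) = -65.61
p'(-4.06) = 609.20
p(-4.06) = -657.79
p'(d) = -8*d^3 + 3*d^2 - 6*d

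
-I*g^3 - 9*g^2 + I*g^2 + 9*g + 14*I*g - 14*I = (g - 7*I)*(g - 2*I)*(-I*g + I)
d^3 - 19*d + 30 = (d - 3)*(d - 2)*(d + 5)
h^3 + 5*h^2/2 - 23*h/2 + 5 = (h - 2)*(h - 1/2)*(h + 5)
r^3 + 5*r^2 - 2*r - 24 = (r - 2)*(r + 3)*(r + 4)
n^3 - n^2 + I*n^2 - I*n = n*(n - 1)*(n + I)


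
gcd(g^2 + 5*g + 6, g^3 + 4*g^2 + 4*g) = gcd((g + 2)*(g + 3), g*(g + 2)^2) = g + 2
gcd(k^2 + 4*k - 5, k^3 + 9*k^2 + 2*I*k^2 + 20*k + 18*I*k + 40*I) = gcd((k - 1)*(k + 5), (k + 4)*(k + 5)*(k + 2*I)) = k + 5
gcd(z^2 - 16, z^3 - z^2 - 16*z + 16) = z^2 - 16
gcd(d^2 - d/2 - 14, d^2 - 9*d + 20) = d - 4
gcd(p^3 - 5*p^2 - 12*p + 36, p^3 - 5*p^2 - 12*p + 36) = p^3 - 5*p^2 - 12*p + 36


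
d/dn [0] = 0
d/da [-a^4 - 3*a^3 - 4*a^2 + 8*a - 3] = -4*a^3 - 9*a^2 - 8*a + 8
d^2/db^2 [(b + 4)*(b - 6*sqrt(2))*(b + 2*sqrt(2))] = 6*b - 8*sqrt(2) + 8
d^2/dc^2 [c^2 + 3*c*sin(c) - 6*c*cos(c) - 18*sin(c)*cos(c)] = -3*c*sin(c) + 6*c*cos(c) + 12*sin(c) + 36*sin(2*c) + 6*cos(c) + 2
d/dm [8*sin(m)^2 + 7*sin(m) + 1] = (16*sin(m) + 7)*cos(m)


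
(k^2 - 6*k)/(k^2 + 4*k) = (k - 6)/(k + 4)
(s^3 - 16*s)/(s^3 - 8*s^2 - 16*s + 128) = s/(s - 8)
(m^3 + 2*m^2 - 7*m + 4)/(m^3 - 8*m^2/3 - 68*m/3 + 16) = 3*(m^2 - 2*m + 1)/(3*m^2 - 20*m + 12)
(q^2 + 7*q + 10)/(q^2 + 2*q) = (q + 5)/q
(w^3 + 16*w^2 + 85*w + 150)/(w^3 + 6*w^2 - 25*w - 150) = (w + 5)/(w - 5)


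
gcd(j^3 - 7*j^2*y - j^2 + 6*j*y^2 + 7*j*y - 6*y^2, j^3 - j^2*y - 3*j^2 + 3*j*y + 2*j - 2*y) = -j^2 + j*y + j - y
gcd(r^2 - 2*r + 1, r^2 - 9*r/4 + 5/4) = r - 1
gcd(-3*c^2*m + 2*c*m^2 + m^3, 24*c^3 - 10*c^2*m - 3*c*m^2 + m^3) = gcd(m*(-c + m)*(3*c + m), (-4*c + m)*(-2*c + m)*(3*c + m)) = 3*c + m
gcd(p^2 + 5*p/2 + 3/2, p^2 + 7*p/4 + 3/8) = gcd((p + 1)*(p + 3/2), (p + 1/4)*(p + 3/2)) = p + 3/2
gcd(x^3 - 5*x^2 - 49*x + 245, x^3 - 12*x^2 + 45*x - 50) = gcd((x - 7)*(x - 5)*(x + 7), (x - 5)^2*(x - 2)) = x - 5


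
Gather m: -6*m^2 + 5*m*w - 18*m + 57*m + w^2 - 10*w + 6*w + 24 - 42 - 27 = -6*m^2 + m*(5*w + 39) + w^2 - 4*w - 45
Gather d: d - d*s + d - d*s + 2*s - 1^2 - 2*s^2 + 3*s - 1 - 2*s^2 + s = d*(2 - 2*s) - 4*s^2 + 6*s - 2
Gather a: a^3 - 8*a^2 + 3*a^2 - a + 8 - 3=a^3 - 5*a^2 - a + 5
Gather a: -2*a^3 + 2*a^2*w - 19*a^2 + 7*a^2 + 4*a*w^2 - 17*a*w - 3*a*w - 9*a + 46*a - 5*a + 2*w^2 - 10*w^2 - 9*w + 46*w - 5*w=-2*a^3 + a^2*(2*w - 12) + a*(4*w^2 - 20*w + 32) - 8*w^2 + 32*w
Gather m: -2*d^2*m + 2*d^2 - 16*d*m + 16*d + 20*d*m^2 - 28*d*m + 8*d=2*d^2 + 20*d*m^2 + 24*d + m*(-2*d^2 - 44*d)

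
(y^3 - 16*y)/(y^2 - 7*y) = (y^2 - 16)/(y - 7)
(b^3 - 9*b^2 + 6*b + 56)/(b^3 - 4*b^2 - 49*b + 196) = (b + 2)/(b + 7)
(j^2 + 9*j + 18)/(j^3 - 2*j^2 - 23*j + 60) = (j^2 + 9*j + 18)/(j^3 - 2*j^2 - 23*j + 60)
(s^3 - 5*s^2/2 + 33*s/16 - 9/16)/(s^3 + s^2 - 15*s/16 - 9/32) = 2*(4*s^2 - 7*s + 3)/(8*s^2 + 14*s + 3)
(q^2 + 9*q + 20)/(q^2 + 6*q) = (q^2 + 9*q + 20)/(q*(q + 6))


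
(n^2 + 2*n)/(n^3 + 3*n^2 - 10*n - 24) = n/(n^2 + n - 12)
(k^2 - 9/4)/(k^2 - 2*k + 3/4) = (2*k + 3)/(2*k - 1)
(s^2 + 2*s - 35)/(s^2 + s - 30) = (s + 7)/(s + 6)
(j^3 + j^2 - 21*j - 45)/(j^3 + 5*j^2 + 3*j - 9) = (j - 5)/(j - 1)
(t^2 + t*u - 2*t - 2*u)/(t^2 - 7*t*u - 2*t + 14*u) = (t + u)/(t - 7*u)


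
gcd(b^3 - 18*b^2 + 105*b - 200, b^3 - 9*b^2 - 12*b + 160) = b^2 - 13*b + 40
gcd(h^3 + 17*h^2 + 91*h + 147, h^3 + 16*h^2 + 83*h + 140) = h + 7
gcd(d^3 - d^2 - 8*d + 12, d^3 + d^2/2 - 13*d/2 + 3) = d^2 + d - 6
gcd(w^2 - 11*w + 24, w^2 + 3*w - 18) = w - 3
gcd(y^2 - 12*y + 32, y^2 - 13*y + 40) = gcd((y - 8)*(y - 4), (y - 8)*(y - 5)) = y - 8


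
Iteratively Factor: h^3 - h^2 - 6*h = (h + 2)*(h^2 - 3*h) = (h - 3)*(h + 2)*(h)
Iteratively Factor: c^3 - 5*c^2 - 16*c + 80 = (c - 5)*(c^2 - 16) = (c - 5)*(c - 4)*(c + 4)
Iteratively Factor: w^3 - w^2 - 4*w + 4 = (w + 2)*(w^2 - 3*w + 2) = (w - 1)*(w + 2)*(w - 2)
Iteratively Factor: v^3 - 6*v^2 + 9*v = (v - 3)*(v^2 - 3*v) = v*(v - 3)*(v - 3)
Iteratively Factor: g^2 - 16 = (g - 4)*(g + 4)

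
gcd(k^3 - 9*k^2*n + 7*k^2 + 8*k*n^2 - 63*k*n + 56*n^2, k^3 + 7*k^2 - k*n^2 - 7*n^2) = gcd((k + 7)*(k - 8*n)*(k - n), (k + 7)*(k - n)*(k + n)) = k^2 - k*n + 7*k - 7*n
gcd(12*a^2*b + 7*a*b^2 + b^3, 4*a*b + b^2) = 4*a*b + b^2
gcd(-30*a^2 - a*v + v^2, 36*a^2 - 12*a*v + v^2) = -6*a + v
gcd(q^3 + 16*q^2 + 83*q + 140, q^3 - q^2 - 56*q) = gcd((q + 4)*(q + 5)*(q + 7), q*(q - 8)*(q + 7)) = q + 7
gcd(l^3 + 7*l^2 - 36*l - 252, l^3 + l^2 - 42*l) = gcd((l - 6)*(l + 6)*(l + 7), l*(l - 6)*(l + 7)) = l^2 + l - 42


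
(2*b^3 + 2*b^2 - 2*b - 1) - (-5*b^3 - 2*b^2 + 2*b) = 7*b^3 + 4*b^2 - 4*b - 1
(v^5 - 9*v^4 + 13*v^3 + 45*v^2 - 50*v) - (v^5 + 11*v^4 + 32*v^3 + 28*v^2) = -20*v^4 - 19*v^3 + 17*v^2 - 50*v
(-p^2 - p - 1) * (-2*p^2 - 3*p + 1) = 2*p^4 + 5*p^3 + 4*p^2 + 2*p - 1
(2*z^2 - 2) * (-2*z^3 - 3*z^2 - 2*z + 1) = -4*z^5 - 6*z^4 + 8*z^2 + 4*z - 2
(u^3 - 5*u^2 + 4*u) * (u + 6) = u^4 + u^3 - 26*u^2 + 24*u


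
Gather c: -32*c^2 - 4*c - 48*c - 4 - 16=-32*c^2 - 52*c - 20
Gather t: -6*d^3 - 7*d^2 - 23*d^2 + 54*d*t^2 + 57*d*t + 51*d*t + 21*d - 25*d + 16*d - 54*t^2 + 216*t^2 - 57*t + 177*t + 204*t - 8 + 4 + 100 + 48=-6*d^3 - 30*d^2 + 12*d + t^2*(54*d + 162) + t*(108*d + 324) + 144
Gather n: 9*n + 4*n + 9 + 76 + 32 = 13*n + 117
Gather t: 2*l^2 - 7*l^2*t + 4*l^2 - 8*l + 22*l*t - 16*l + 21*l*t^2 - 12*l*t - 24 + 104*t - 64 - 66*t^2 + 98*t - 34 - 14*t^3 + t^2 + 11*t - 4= 6*l^2 - 24*l - 14*t^3 + t^2*(21*l - 65) + t*(-7*l^2 + 10*l + 213) - 126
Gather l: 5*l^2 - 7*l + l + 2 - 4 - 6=5*l^2 - 6*l - 8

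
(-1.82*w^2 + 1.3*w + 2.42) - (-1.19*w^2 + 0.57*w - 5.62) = -0.63*w^2 + 0.73*w + 8.04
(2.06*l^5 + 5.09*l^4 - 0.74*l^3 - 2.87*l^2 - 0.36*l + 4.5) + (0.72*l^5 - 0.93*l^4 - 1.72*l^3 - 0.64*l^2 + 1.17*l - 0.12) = 2.78*l^5 + 4.16*l^4 - 2.46*l^3 - 3.51*l^2 + 0.81*l + 4.38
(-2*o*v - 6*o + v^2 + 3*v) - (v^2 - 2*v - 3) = -2*o*v - 6*o + 5*v + 3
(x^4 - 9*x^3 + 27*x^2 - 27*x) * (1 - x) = -x^5 + 10*x^4 - 36*x^3 + 54*x^2 - 27*x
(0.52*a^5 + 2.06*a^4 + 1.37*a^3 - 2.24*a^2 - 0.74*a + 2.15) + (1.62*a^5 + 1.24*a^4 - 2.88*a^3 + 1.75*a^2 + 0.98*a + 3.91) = 2.14*a^5 + 3.3*a^4 - 1.51*a^3 - 0.49*a^2 + 0.24*a + 6.06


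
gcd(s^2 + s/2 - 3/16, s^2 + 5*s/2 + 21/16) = s + 3/4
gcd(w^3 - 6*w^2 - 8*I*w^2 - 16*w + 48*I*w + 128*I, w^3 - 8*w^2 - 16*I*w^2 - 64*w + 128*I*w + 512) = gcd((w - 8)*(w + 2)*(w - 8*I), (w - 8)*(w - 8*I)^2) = w^2 + w*(-8 - 8*I) + 64*I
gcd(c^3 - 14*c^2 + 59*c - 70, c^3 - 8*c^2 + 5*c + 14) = c^2 - 9*c + 14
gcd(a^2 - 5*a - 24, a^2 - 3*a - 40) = a - 8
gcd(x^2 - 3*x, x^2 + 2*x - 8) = 1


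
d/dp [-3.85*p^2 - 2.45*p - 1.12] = -7.7*p - 2.45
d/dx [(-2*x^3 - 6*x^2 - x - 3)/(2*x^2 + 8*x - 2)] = (-2*x^4 - 16*x^3 - 17*x^2 + 18*x + 13)/(2*(x^4 + 8*x^3 + 14*x^2 - 8*x + 1))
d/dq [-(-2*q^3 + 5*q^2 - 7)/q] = 4*q - 5 - 7/q^2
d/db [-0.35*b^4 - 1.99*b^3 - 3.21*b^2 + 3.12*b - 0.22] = -1.4*b^3 - 5.97*b^2 - 6.42*b + 3.12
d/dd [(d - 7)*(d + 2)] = 2*d - 5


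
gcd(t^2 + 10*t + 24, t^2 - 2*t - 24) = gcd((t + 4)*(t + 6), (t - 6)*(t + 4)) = t + 4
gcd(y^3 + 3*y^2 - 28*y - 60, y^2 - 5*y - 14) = y + 2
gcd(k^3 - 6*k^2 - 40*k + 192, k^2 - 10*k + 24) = k - 4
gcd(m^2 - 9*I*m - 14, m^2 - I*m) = 1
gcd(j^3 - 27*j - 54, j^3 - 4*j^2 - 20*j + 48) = j - 6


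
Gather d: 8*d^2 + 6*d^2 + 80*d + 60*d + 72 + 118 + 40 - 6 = 14*d^2 + 140*d + 224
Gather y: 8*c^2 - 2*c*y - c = 8*c^2 - 2*c*y - c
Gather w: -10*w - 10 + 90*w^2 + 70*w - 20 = 90*w^2 + 60*w - 30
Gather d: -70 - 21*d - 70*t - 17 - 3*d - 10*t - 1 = -24*d - 80*t - 88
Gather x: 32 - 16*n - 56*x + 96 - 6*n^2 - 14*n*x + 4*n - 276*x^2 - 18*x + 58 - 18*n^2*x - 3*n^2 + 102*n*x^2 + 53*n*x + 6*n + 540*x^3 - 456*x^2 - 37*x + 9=-9*n^2 - 6*n + 540*x^3 + x^2*(102*n - 732) + x*(-18*n^2 + 39*n - 111) + 195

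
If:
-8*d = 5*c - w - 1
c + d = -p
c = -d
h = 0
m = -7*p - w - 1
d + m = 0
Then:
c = 0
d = 0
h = 0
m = 0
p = 0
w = -1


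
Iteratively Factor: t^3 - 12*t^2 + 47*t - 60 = (t - 3)*(t^2 - 9*t + 20) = (t - 4)*(t - 3)*(t - 5)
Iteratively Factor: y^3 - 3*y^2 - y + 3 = (y + 1)*(y^2 - 4*y + 3) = (y - 3)*(y + 1)*(y - 1)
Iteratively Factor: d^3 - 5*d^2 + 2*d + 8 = (d - 4)*(d^2 - d - 2) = (d - 4)*(d - 2)*(d + 1)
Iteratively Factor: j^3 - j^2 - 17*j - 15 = (j - 5)*(j^2 + 4*j + 3) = (j - 5)*(j + 3)*(j + 1)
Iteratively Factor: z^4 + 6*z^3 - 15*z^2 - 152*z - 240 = (z + 3)*(z^3 + 3*z^2 - 24*z - 80) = (z + 3)*(z + 4)*(z^2 - z - 20) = (z - 5)*(z + 3)*(z + 4)*(z + 4)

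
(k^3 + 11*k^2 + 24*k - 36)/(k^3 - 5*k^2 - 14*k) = (-k^3 - 11*k^2 - 24*k + 36)/(k*(-k^2 + 5*k + 14))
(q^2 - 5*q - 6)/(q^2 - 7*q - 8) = (q - 6)/(q - 8)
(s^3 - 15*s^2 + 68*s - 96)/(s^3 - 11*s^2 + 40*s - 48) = (s - 8)/(s - 4)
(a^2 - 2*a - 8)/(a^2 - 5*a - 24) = (-a^2 + 2*a + 8)/(-a^2 + 5*a + 24)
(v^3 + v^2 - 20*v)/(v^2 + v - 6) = v*(v^2 + v - 20)/(v^2 + v - 6)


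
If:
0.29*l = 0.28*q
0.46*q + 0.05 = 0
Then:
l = -0.10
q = -0.11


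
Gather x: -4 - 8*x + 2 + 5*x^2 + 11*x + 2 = 5*x^2 + 3*x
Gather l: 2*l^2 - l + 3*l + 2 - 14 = 2*l^2 + 2*l - 12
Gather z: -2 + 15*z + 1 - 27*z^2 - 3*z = -27*z^2 + 12*z - 1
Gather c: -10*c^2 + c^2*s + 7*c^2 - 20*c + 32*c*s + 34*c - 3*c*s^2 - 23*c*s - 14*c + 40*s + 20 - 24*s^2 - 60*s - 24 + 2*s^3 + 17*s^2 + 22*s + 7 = c^2*(s - 3) + c*(-3*s^2 + 9*s) + 2*s^3 - 7*s^2 + 2*s + 3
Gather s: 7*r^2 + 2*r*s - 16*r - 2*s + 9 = 7*r^2 - 16*r + s*(2*r - 2) + 9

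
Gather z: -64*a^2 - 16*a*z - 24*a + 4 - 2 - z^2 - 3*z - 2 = -64*a^2 - 24*a - z^2 + z*(-16*a - 3)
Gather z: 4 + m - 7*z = m - 7*z + 4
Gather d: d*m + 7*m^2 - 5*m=d*m + 7*m^2 - 5*m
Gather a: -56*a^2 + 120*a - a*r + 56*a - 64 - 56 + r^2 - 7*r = -56*a^2 + a*(176 - r) + r^2 - 7*r - 120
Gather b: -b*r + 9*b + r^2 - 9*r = b*(9 - r) + r^2 - 9*r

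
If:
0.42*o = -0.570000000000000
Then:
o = -1.36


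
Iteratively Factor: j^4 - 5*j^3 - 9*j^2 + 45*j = (j + 3)*(j^3 - 8*j^2 + 15*j) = (j - 5)*(j + 3)*(j^2 - 3*j) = (j - 5)*(j - 3)*(j + 3)*(j)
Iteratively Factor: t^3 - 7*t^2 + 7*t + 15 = (t - 5)*(t^2 - 2*t - 3) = (t - 5)*(t + 1)*(t - 3)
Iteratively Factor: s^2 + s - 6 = (s - 2)*(s + 3)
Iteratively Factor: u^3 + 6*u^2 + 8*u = (u)*(u^2 + 6*u + 8) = u*(u + 4)*(u + 2)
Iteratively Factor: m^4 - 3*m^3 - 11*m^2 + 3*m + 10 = (m + 2)*(m^3 - 5*m^2 - m + 5) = (m - 5)*(m + 2)*(m^2 - 1) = (m - 5)*(m + 1)*(m + 2)*(m - 1)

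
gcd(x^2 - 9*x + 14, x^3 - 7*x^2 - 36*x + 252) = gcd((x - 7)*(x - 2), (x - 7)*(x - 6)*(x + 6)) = x - 7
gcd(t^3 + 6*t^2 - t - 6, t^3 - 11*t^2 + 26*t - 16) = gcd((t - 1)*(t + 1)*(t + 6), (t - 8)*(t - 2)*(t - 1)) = t - 1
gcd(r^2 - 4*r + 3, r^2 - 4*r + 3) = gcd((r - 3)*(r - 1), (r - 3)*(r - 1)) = r^2 - 4*r + 3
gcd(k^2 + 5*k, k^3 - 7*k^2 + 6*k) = k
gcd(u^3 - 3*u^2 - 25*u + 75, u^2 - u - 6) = u - 3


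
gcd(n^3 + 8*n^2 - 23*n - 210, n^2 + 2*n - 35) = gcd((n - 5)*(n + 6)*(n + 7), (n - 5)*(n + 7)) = n^2 + 2*n - 35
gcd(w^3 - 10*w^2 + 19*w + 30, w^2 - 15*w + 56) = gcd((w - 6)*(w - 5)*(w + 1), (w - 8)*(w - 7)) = 1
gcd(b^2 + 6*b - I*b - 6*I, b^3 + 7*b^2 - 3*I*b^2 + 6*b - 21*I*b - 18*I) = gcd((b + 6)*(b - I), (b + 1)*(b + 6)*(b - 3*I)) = b + 6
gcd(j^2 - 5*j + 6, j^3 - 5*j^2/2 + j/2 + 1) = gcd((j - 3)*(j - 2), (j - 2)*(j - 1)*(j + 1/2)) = j - 2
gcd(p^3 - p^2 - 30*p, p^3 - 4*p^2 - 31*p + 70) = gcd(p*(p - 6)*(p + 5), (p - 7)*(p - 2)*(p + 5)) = p + 5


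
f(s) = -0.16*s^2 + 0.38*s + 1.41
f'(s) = 0.38 - 0.32*s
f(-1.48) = 0.50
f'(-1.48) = 0.85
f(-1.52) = 0.46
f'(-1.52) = 0.87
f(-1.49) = 0.49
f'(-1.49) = 0.86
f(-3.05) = -1.24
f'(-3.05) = 1.36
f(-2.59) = -0.65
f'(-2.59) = 1.21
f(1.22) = 1.64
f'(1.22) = -0.01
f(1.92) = 1.55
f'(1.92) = -0.23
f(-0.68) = 1.08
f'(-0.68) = 0.60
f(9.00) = -8.13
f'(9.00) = -2.50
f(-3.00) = -1.17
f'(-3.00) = 1.34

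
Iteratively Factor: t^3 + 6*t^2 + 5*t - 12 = (t + 3)*(t^2 + 3*t - 4) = (t - 1)*(t + 3)*(t + 4)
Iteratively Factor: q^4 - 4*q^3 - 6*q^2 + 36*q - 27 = (q - 3)*(q^3 - q^2 - 9*q + 9) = (q - 3)*(q + 3)*(q^2 - 4*q + 3) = (q - 3)*(q - 1)*(q + 3)*(q - 3)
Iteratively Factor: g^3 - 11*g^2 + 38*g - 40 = (g - 4)*(g^2 - 7*g + 10) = (g - 5)*(g - 4)*(g - 2)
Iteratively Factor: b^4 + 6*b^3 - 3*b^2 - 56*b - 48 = (b + 1)*(b^3 + 5*b^2 - 8*b - 48) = (b - 3)*(b + 1)*(b^2 + 8*b + 16) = (b - 3)*(b + 1)*(b + 4)*(b + 4)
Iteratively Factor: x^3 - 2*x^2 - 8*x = (x)*(x^2 - 2*x - 8) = x*(x + 2)*(x - 4)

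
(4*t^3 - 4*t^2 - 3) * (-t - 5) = -4*t^4 - 16*t^3 + 20*t^2 + 3*t + 15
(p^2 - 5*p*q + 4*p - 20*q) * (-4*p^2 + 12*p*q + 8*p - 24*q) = -4*p^4 + 32*p^3*q - 8*p^3 - 60*p^2*q^2 + 64*p^2*q + 32*p^2 - 120*p*q^2 - 256*p*q + 480*q^2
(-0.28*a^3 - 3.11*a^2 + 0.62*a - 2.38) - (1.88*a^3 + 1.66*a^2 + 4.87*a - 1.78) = -2.16*a^3 - 4.77*a^2 - 4.25*a - 0.6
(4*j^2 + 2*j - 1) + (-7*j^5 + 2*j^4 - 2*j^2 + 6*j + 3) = -7*j^5 + 2*j^4 + 2*j^2 + 8*j + 2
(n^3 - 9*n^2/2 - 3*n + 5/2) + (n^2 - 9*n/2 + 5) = n^3 - 7*n^2/2 - 15*n/2 + 15/2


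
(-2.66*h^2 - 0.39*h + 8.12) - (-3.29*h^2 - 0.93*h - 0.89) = 0.63*h^2 + 0.54*h + 9.01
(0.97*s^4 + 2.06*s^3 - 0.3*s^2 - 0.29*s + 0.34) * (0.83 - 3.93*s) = -3.8121*s^5 - 7.2907*s^4 + 2.8888*s^3 + 0.8907*s^2 - 1.5769*s + 0.2822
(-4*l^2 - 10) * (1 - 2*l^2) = 8*l^4 + 16*l^2 - 10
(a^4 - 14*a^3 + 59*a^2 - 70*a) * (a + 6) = a^5 - 8*a^4 - 25*a^3 + 284*a^2 - 420*a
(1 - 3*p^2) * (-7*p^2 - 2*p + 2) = 21*p^4 + 6*p^3 - 13*p^2 - 2*p + 2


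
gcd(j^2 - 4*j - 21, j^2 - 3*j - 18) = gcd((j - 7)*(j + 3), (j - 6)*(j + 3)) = j + 3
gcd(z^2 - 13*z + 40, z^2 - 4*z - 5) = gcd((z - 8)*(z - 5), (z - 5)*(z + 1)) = z - 5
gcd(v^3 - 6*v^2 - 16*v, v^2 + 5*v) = v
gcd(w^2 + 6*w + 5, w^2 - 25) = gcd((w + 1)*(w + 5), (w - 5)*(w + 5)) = w + 5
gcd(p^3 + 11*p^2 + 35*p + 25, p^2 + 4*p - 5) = p + 5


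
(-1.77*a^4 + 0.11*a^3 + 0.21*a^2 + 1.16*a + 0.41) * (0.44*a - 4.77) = -0.7788*a^5 + 8.4913*a^4 - 0.4323*a^3 - 0.4913*a^2 - 5.3528*a - 1.9557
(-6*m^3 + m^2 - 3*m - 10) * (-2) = 12*m^3 - 2*m^2 + 6*m + 20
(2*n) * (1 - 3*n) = -6*n^2 + 2*n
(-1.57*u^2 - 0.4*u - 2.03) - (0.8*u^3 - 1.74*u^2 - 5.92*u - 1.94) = -0.8*u^3 + 0.17*u^2 + 5.52*u - 0.0899999999999999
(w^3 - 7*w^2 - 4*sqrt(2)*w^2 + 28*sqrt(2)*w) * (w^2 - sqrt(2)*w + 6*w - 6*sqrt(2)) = w^5 - 5*sqrt(2)*w^4 - w^4 - 34*w^3 + 5*sqrt(2)*w^3 - 8*w^2 + 210*sqrt(2)*w^2 - 336*w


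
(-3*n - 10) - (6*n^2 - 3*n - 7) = -6*n^2 - 3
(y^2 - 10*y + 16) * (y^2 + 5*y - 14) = y^4 - 5*y^3 - 48*y^2 + 220*y - 224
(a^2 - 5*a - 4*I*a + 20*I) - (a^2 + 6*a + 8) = -11*a - 4*I*a - 8 + 20*I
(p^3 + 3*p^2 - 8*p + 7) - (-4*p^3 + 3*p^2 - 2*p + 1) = 5*p^3 - 6*p + 6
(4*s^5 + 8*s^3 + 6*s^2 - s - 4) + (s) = 4*s^5 + 8*s^3 + 6*s^2 - 4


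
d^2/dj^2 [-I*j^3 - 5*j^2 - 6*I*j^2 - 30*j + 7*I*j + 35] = -6*I*j - 10 - 12*I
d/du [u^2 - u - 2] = 2*u - 1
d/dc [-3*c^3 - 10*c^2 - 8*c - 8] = -9*c^2 - 20*c - 8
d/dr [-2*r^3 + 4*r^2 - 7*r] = -6*r^2 + 8*r - 7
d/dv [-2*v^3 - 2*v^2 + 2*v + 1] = -6*v^2 - 4*v + 2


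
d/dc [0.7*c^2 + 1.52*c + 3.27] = 1.4*c + 1.52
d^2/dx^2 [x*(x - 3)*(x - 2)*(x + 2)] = 12*x^2 - 18*x - 8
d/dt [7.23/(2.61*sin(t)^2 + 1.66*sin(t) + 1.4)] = -(37.7406*sin(t) + 12.0018)*cos(t)/(2.61*sin(t)^2 + 1.66*sin(t) + 1.4)^2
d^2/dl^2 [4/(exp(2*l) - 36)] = 16*(exp(2*l) + 36)*exp(2*l)/(exp(2*l) - 36)^3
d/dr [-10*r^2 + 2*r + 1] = 2 - 20*r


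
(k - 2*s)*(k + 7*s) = k^2 + 5*k*s - 14*s^2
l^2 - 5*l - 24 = (l - 8)*(l + 3)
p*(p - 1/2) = p^2 - p/2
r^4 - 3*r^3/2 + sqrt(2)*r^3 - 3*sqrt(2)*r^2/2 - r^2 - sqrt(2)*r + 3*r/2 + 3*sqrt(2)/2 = (r - 3/2)*(r - 1)*(r + 1)*(r + sqrt(2))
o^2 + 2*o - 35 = (o - 5)*(o + 7)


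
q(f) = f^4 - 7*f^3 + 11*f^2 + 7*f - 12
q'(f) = 4*f^3 - 21*f^2 + 22*f + 7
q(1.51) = 4.75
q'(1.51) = 6.11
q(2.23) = 5.41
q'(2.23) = -4.01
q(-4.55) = 1271.85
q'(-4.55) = -904.64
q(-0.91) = -3.30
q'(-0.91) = -33.42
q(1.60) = 5.24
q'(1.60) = 4.82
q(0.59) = -5.36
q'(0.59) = 13.49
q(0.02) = -11.86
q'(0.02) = 7.43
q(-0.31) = -12.90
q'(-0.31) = -1.96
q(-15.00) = 76608.00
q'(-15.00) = -18548.00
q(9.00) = 2400.00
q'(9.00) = 1420.00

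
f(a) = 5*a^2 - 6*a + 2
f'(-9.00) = -96.00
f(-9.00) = 461.00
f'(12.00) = 114.00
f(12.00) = 650.00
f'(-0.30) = -9.00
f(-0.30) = 4.25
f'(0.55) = -0.50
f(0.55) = 0.21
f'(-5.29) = -58.90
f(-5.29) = 173.66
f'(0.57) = -0.30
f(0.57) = 0.20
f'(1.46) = 8.60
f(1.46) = 3.90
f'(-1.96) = -25.60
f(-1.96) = 32.97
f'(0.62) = 0.20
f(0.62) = 0.20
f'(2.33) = 17.30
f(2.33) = 15.16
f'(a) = 10*a - 6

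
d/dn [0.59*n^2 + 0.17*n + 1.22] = 1.18*n + 0.17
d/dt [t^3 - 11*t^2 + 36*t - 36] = 3*t^2 - 22*t + 36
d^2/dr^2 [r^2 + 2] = 2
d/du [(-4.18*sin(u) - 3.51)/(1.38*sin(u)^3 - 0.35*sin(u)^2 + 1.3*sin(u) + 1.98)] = (11.5368*sin(u)^3 + 13.0684*sin(u)^2 - 2.457*sin(u) - 3.7134)*cos(u)/(1.9044*sin(u)^6 - 0.966*sin(u)^5 + 3.7105*sin(u)^4 + 4.5548*sin(u)^3 + 0.304*sin(u)^2 + 5.148*sin(u) + 3.9204)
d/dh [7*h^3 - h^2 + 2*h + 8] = 21*h^2 - 2*h + 2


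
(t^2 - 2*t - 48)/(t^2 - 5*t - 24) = (t + 6)/(t + 3)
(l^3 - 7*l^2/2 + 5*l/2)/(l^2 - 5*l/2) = l - 1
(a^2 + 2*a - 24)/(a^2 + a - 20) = (a + 6)/(a + 5)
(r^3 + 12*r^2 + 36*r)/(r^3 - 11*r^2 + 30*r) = (r^2 + 12*r + 36)/(r^2 - 11*r + 30)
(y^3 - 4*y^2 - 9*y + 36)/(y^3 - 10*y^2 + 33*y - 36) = (y + 3)/(y - 3)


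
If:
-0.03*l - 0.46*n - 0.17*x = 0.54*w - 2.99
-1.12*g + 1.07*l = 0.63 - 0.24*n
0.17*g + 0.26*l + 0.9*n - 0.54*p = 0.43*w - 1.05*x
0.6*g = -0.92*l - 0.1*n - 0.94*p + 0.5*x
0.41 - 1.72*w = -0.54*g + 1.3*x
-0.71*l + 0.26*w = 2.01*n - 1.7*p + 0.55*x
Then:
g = -3.94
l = -5.19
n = 7.36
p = 6.14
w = -0.05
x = -1.25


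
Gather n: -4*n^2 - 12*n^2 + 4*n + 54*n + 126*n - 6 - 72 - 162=-16*n^2 + 184*n - 240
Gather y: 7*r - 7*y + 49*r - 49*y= 56*r - 56*y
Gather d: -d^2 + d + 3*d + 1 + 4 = -d^2 + 4*d + 5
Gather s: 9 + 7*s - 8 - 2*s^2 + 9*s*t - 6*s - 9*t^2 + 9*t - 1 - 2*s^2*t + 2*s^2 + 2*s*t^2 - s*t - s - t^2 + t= -2*s^2*t + s*(2*t^2 + 8*t) - 10*t^2 + 10*t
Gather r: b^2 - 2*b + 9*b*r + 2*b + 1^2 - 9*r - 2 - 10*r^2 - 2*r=b^2 - 10*r^2 + r*(9*b - 11) - 1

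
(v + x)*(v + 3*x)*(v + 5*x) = v^3 + 9*v^2*x + 23*v*x^2 + 15*x^3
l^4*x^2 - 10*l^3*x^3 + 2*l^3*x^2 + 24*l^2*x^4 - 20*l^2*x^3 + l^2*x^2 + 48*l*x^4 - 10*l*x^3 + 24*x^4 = (l - 6*x)*(l - 4*x)*(l*x + x)^2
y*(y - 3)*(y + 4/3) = y^3 - 5*y^2/3 - 4*y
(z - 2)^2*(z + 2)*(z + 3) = z^4 + z^3 - 10*z^2 - 4*z + 24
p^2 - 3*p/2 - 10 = (p - 4)*(p + 5/2)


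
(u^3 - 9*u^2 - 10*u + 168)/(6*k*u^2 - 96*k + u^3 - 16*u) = (u^2 - 13*u + 42)/(6*k*u - 24*k + u^2 - 4*u)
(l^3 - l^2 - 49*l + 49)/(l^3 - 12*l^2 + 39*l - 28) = (l + 7)/(l - 4)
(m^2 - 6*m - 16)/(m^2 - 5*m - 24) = (m + 2)/(m + 3)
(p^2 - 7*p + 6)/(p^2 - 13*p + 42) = (p - 1)/(p - 7)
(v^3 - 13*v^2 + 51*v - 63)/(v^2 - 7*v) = v - 6 + 9/v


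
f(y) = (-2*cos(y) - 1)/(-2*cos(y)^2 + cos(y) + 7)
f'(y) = (-4*sin(y)*cos(y) + sin(y))*(-2*cos(y) - 1)/(-2*cos(y)^2 + cos(y) + 7)^2 + 2*sin(y)/(-2*cos(y)^2 + cos(y) + 7)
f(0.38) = -0.46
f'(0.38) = 0.19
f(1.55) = -0.15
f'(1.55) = 0.27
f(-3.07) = 0.25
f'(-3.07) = -0.06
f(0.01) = -0.50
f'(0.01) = 0.01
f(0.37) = -0.46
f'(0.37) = 0.19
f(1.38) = -0.19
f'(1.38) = 0.27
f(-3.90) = 0.09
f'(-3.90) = 0.31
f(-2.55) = 0.14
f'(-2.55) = -0.30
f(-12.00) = -0.42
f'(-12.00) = 0.25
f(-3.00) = 0.24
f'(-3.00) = -0.11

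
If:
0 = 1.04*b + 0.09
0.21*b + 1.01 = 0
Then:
No Solution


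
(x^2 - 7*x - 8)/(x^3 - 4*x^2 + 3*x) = (x^2 - 7*x - 8)/(x*(x^2 - 4*x + 3))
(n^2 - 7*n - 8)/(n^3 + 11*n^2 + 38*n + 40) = (n^2 - 7*n - 8)/(n^3 + 11*n^2 + 38*n + 40)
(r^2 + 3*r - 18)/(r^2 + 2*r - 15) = (r + 6)/(r + 5)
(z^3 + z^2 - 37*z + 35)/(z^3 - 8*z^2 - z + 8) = (z^2 + 2*z - 35)/(z^2 - 7*z - 8)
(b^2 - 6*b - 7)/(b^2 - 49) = (b + 1)/(b + 7)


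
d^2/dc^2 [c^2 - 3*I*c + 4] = 2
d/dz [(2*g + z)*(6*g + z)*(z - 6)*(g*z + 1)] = g*(2*g + z)*(6*g + z)*(z - 6) + (2*g + z)*(6*g + z)*(g*z + 1) + (2*g + z)*(z - 6)*(g*z + 1) + (6*g + z)*(z - 6)*(g*z + 1)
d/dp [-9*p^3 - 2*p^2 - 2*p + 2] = -27*p^2 - 4*p - 2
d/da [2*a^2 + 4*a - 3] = 4*a + 4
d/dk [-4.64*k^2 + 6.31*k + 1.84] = 6.31 - 9.28*k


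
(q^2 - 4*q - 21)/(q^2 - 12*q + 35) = (q + 3)/(q - 5)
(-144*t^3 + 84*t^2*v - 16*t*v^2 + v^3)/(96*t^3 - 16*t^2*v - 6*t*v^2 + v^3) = (-6*t + v)/(4*t + v)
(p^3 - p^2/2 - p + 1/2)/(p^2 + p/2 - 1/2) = p - 1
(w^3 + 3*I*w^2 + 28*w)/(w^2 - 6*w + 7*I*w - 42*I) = w*(w - 4*I)/(w - 6)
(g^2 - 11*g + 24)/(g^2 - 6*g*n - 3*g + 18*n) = (g - 8)/(g - 6*n)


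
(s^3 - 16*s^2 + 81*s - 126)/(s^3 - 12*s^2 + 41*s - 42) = (s - 6)/(s - 2)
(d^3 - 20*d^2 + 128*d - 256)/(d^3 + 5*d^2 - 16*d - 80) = (d^2 - 16*d + 64)/(d^2 + 9*d + 20)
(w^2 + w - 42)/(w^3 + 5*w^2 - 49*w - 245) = (w - 6)/(w^2 - 2*w - 35)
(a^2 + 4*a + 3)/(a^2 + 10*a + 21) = (a + 1)/(a + 7)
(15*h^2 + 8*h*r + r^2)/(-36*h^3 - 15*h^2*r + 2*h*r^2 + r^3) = (5*h + r)/(-12*h^2 - h*r + r^2)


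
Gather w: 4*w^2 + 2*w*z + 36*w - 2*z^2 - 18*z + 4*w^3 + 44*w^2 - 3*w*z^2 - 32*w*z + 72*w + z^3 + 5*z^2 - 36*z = 4*w^3 + 48*w^2 + w*(-3*z^2 - 30*z + 108) + z^3 + 3*z^2 - 54*z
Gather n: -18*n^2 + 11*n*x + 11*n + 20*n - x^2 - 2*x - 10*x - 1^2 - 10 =-18*n^2 + n*(11*x + 31) - x^2 - 12*x - 11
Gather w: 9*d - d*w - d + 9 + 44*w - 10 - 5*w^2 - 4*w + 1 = 8*d - 5*w^2 + w*(40 - d)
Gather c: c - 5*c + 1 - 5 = -4*c - 4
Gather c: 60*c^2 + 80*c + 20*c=60*c^2 + 100*c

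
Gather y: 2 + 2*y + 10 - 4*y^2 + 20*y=-4*y^2 + 22*y + 12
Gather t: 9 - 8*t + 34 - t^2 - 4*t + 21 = -t^2 - 12*t + 64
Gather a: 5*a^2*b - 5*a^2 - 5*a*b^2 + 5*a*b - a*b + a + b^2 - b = a^2*(5*b - 5) + a*(-5*b^2 + 4*b + 1) + b^2 - b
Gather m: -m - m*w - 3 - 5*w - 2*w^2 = m*(-w - 1) - 2*w^2 - 5*w - 3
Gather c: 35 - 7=28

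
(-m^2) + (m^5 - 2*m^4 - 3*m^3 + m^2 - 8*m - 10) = m^5 - 2*m^4 - 3*m^3 - 8*m - 10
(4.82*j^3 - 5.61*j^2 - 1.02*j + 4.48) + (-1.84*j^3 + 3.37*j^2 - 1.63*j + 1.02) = 2.98*j^3 - 2.24*j^2 - 2.65*j + 5.5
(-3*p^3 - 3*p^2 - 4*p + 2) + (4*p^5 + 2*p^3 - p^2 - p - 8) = 4*p^5 - p^3 - 4*p^2 - 5*p - 6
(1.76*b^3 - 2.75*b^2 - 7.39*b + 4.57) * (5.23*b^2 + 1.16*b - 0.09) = 9.2048*b^5 - 12.3409*b^4 - 41.9981*b^3 + 15.5762*b^2 + 5.9663*b - 0.4113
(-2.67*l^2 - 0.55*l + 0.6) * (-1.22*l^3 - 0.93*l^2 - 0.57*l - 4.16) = 3.2574*l^5 + 3.1541*l^4 + 1.3014*l^3 + 10.8627*l^2 + 1.946*l - 2.496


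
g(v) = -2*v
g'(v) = -2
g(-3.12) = 6.24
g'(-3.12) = -2.00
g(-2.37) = 4.74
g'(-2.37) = -2.00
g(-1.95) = 3.90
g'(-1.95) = -2.00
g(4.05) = -8.10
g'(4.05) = -2.00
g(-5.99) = 11.98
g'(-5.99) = -2.00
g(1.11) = -2.22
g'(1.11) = -2.00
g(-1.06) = 2.12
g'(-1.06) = -2.00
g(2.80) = -5.60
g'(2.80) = -2.00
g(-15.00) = 30.00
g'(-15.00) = -2.00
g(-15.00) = 30.00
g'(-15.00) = -2.00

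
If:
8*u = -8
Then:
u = -1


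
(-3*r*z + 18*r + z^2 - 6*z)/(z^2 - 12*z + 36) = (-3*r + z)/(z - 6)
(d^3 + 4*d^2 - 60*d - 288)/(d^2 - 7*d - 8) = (d^2 + 12*d + 36)/(d + 1)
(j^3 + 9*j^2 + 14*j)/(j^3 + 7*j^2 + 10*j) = (j + 7)/(j + 5)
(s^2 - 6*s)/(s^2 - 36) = s/(s + 6)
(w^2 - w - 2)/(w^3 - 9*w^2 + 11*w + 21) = (w - 2)/(w^2 - 10*w + 21)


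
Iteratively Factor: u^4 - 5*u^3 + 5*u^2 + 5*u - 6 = (u + 1)*(u^3 - 6*u^2 + 11*u - 6) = (u - 2)*(u + 1)*(u^2 - 4*u + 3) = (u - 2)*(u - 1)*(u + 1)*(u - 3)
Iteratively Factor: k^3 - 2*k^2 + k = (k - 1)*(k^2 - k) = k*(k - 1)*(k - 1)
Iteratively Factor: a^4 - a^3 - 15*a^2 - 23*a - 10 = (a + 1)*(a^3 - 2*a^2 - 13*a - 10) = (a - 5)*(a + 1)*(a^2 + 3*a + 2) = (a - 5)*(a + 1)^2*(a + 2)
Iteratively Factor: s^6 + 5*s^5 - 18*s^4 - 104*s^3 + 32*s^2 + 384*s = (s - 2)*(s^5 + 7*s^4 - 4*s^3 - 112*s^2 - 192*s) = s*(s - 2)*(s^4 + 7*s^3 - 4*s^2 - 112*s - 192) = s*(s - 2)*(s + 4)*(s^3 + 3*s^2 - 16*s - 48) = s*(s - 4)*(s - 2)*(s + 4)*(s^2 + 7*s + 12) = s*(s - 4)*(s - 2)*(s + 3)*(s + 4)*(s + 4)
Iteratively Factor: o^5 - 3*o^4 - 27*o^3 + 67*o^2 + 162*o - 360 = (o - 2)*(o^4 - o^3 - 29*o^2 + 9*o + 180) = (o - 5)*(o - 2)*(o^3 + 4*o^2 - 9*o - 36) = (o - 5)*(o - 2)*(o + 3)*(o^2 + o - 12) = (o - 5)*(o - 2)*(o + 3)*(o + 4)*(o - 3)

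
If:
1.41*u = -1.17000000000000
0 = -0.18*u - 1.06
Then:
No Solution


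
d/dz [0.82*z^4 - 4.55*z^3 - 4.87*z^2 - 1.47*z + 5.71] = 3.28*z^3 - 13.65*z^2 - 9.74*z - 1.47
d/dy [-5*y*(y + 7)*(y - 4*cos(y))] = -20*y^2*sin(y) - 15*y^2 - 140*y*sin(y) + 40*y*cos(y) - 70*y + 140*cos(y)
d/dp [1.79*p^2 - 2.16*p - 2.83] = 3.58*p - 2.16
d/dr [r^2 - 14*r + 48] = 2*r - 14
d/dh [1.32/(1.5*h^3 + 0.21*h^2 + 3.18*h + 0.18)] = (-5.94*h^2 - 0.5544*h - 4.1976)/(1.5*h^3 + 0.21*h^2 + 3.18*h + 0.18)^2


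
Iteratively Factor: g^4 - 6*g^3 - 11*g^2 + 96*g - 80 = (g + 4)*(g^3 - 10*g^2 + 29*g - 20) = (g - 5)*(g + 4)*(g^2 - 5*g + 4) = (g - 5)*(g - 1)*(g + 4)*(g - 4)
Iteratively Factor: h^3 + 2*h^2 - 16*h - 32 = (h + 2)*(h^2 - 16) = (h - 4)*(h + 2)*(h + 4)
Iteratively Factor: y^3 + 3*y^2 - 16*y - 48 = (y - 4)*(y^2 + 7*y + 12) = (y - 4)*(y + 3)*(y + 4)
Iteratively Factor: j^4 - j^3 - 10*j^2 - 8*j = (j + 1)*(j^3 - 2*j^2 - 8*j) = j*(j + 1)*(j^2 - 2*j - 8) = j*(j - 4)*(j + 1)*(j + 2)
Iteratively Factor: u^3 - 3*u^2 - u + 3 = (u - 1)*(u^2 - 2*u - 3) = (u - 1)*(u + 1)*(u - 3)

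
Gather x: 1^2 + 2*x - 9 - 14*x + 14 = 6 - 12*x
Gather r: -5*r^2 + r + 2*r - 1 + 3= -5*r^2 + 3*r + 2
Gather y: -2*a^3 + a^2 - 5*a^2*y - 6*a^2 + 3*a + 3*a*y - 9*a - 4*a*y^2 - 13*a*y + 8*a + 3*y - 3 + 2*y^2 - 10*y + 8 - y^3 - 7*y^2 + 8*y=-2*a^3 - 5*a^2 + 2*a - y^3 + y^2*(-4*a - 5) + y*(-5*a^2 - 10*a + 1) + 5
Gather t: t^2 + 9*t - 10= t^2 + 9*t - 10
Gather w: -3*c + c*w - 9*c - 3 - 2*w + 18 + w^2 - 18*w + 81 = -12*c + w^2 + w*(c - 20) + 96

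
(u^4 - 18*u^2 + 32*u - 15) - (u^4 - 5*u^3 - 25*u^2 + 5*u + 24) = 5*u^3 + 7*u^2 + 27*u - 39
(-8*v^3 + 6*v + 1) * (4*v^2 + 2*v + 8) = -32*v^5 - 16*v^4 - 40*v^3 + 16*v^2 + 50*v + 8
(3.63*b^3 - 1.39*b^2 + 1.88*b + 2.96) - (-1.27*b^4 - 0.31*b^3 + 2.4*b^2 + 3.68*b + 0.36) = 1.27*b^4 + 3.94*b^3 - 3.79*b^2 - 1.8*b + 2.6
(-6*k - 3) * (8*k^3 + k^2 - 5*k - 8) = -48*k^4 - 30*k^3 + 27*k^2 + 63*k + 24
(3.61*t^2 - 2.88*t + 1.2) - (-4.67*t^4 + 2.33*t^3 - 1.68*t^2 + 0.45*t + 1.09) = 4.67*t^4 - 2.33*t^3 + 5.29*t^2 - 3.33*t + 0.11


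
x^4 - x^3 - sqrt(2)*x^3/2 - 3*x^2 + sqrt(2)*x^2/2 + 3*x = x*(x - 1)*(x - 3*sqrt(2)/2)*(x + sqrt(2))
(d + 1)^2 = d^2 + 2*d + 1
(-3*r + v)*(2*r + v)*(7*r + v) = -42*r^3 - 13*r^2*v + 6*r*v^2 + v^3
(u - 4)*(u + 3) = u^2 - u - 12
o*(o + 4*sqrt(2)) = o^2 + 4*sqrt(2)*o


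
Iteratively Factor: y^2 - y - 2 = (y + 1)*(y - 2)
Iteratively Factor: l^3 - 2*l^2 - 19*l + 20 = (l - 5)*(l^2 + 3*l - 4) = (l - 5)*(l - 1)*(l + 4)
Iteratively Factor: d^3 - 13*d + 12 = (d - 3)*(d^2 + 3*d - 4) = (d - 3)*(d - 1)*(d + 4)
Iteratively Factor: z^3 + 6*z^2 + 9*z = (z)*(z^2 + 6*z + 9) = z*(z + 3)*(z + 3)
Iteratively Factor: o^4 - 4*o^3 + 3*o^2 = (o)*(o^3 - 4*o^2 + 3*o) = o*(o - 3)*(o^2 - o) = o*(o - 3)*(o - 1)*(o)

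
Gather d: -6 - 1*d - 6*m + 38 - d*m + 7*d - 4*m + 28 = d*(6 - m) - 10*m + 60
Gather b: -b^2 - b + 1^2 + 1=-b^2 - b + 2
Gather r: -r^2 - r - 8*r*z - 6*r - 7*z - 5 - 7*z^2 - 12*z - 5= -r^2 + r*(-8*z - 7) - 7*z^2 - 19*z - 10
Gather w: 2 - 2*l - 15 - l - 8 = -3*l - 21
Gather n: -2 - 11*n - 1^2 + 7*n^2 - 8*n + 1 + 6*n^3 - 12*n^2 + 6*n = 6*n^3 - 5*n^2 - 13*n - 2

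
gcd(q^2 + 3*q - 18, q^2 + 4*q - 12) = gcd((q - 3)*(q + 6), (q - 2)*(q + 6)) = q + 6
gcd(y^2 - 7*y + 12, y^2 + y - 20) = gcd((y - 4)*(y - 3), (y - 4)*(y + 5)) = y - 4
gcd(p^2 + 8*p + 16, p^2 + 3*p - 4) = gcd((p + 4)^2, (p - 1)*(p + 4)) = p + 4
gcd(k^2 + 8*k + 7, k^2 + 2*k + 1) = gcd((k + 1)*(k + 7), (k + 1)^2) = k + 1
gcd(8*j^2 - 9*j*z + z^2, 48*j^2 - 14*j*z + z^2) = -8*j + z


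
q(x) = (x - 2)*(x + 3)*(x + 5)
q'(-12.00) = 287.00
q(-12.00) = -882.00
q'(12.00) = 575.00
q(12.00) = 2550.00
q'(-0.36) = -4.93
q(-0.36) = -28.91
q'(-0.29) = -4.23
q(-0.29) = -29.23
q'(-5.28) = 19.28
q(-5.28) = -4.65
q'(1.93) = 33.33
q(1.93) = -2.39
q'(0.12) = 0.48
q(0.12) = -30.03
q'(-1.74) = -12.80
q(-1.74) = -15.36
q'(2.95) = 60.51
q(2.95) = 44.94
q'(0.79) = 10.35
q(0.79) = -26.55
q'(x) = (x - 2)*(x + 3) + (x - 2)*(x + 5) + (x + 3)*(x + 5) = 3*x^2 + 12*x - 1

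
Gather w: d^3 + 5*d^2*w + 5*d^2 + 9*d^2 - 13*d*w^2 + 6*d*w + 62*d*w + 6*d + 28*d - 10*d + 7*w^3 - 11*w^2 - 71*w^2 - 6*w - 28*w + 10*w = d^3 + 14*d^2 + 24*d + 7*w^3 + w^2*(-13*d - 82) + w*(5*d^2 + 68*d - 24)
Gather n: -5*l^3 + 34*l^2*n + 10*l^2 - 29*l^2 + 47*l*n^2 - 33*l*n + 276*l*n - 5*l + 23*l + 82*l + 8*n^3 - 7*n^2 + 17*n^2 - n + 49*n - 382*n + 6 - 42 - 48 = -5*l^3 - 19*l^2 + 100*l + 8*n^3 + n^2*(47*l + 10) + n*(34*l^2 + 243*l - 334) - 84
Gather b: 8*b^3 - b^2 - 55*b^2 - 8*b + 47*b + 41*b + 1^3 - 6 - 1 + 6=8*b^3 - 56*b^2 + 80*b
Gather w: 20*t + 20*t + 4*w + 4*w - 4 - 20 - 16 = 40*t + 8*w - 40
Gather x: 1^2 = 1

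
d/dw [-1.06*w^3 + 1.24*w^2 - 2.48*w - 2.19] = -3.18*w^2 + 2.48*w - 2.48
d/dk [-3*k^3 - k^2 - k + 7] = -9*k^2 - 2*k - 1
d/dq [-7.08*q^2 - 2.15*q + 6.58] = -14.16*q - 2.15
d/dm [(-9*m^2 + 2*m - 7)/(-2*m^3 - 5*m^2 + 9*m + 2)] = (-18*m^4 + 8*m^3 - 113*m^2 - 106*m + 67)/(4*m^6 + 20*m^5 - 11*m^4 - 98*m^3 + 61*m^2 + 36*m + 4)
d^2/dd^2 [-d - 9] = 0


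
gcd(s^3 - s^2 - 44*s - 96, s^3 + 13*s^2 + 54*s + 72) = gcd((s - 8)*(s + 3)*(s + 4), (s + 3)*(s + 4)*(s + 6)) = s^2 + 7*s + 12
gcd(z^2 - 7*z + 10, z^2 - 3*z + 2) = z - 2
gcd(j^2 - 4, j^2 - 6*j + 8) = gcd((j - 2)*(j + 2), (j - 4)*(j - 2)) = j - 2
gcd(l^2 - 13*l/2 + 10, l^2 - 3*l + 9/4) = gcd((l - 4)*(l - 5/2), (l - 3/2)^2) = 1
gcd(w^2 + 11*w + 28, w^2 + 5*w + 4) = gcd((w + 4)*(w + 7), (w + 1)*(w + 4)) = w + 4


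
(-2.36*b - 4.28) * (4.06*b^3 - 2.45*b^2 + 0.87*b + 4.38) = -9.5816*b^4 - 11.5948*b^3 + 8.4328*b^2 - 14.0604*b - 18.7464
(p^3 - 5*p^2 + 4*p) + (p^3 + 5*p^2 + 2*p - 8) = 2*p^3 + 6*p - 8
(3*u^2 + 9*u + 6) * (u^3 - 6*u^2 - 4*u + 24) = 3*u^5 - 9*u^4 - 60*u^3 + 192*u + 144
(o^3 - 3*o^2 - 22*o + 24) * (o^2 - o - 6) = o^5 - 4*o^4 - 25*o^3 + 64*o^2 + 108*o - 144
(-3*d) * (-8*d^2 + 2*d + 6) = 24*d^3 - 6*d^2 - 18*d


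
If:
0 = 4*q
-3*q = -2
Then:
No Solution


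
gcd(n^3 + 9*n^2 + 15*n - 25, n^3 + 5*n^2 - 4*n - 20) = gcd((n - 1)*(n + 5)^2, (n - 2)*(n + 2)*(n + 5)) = n + 5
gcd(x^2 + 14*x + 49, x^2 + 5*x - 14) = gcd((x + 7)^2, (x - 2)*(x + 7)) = x + 7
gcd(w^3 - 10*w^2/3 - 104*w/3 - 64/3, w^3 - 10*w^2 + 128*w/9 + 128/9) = w^2 - 22*w/3 - 16/3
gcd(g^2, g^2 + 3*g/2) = g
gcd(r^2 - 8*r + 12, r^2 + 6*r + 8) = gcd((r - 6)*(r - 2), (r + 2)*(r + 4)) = 1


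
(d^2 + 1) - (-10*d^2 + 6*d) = 11*d^2 - 6*d + 1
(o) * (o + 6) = o^2 + 6*o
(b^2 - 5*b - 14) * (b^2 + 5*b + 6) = b^4 - 33*b^2 - 100*b - 84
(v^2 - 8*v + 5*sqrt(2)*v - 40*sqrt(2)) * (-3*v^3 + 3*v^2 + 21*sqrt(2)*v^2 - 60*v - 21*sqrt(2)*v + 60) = -3*v^5 + 6*sqrt(2)*v^4 + 27*v^4 - 54*sqrt(2)*v^3 + 126*v^3 - 1350*v^2 - 252*sqrt(2)*v^2 + 1200*v + 2700*sqrt(2)*v - 2400*sqrt(2)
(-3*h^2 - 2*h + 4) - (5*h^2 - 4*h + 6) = -8*h^2 + 2*h - 2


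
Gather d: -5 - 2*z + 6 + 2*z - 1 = 0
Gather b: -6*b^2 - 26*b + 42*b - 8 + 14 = -6*b^2 + 16*b + 6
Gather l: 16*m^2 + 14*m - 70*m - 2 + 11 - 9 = 16*m^2 - 56*m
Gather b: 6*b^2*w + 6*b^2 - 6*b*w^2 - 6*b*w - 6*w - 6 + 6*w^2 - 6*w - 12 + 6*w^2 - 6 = b^2*(6*w + 6) + b*(-6*w^2 - 6*w) + 12*w^2 - 12*w - 24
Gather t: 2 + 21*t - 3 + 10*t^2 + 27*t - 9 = 10*t^2 + 48*t - 10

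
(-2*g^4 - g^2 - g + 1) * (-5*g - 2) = 10*g^5 + 4*g^4 + 5*g^3 + 7*g^2 - 3*g - 2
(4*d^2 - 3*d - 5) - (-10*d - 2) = 4*d^2 + 7*d - 3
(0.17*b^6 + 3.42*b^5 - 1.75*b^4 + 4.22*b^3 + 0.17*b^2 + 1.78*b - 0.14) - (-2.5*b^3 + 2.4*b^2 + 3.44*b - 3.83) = 0.17*b^6 + 3.42*b^5 - 1.75*b^4 + 6.72*b^3 - 2.23*b^2 - 1.66*b + 3.69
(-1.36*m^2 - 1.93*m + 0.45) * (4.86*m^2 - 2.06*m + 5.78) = -6.6096*m^4 - 6.5782*m^3 - 1.698*m^2 - 12.0824*m + 2.601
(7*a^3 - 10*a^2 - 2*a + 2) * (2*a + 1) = 14*a^4 - 13*a^3 - 14*a^2 + 2*a + 2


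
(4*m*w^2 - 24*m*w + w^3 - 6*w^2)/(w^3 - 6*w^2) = (4*m + w)/w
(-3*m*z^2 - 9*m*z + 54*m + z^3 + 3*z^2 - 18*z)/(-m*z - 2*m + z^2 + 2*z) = (3*m*z^2 + 9*m*z - 54*m - z^3 - 3*z^2 + 18*z)/(m*z + 2*m - z^2 - 2*z)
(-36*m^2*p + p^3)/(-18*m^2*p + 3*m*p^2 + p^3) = (-6*m + p)/(-3*m + p)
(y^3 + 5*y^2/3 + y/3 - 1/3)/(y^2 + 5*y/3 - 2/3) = (y^2 + 2*y + 1)/(y + 2)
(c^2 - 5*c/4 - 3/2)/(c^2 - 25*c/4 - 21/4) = (c - 2)/(c - 7)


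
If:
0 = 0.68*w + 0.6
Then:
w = -0.88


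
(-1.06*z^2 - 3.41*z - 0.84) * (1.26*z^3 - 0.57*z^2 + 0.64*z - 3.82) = -1.3356*z^5 - 3.6924*z^4 + 0.2069*z^3 + 2.3456*z^2 + 12.4886*z + 3.2088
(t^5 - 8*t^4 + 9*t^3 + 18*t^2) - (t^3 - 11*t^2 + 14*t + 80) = t^5 - 8*t^4 + 8*t^3 + 29*t^2 - 14*t - 80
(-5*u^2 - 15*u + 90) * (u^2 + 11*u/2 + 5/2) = -5*u^4 - 85*u^3/2 - 5*u^2 + 915*u/2 + 225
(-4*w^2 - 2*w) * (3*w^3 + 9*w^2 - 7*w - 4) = -12*w^5 - 42*w^4 + 10*w^3 + 30*w^2 + 8*w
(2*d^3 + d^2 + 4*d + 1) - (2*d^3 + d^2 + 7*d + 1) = -3*d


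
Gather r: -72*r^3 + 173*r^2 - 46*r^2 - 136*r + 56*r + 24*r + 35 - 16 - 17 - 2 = -72*r^3 + 127*r^2 - 56*r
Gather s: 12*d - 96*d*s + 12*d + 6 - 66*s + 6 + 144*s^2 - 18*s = 24*d + 144*s^2 + s*(-96*d - 84) + 12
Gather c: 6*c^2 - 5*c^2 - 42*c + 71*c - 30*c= c^2 - c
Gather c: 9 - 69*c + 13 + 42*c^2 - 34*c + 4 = 42*c^2 - 103*c + 26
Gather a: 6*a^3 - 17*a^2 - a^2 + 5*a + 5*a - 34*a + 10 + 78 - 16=6*a^3 - 18*a^2 - 24*a + 72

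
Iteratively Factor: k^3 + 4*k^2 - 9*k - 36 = (k + 4)*(k^2 - 9) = (k - 3)*(k + 4)*(k + 3)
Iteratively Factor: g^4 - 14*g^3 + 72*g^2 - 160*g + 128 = (g - 4)*(g^3 - 10*g^2 + 32*g - 32) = (g - 4)*(g - 2)*(g^2 - 8*g + 16) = (g - 4)^2*(g - 2)*(g - 4)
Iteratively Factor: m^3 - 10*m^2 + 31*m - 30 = (m - 3)*(m^2 - 7*m + 10) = (m - 5)*(m - 3)*(m - 2)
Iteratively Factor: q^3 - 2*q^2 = (q)*(q^2 - 2*q) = q*(q - 2)*(q)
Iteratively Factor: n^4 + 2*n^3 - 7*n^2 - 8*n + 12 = (n + 3)*(n^3 - n^2 - 4*n + 4) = (n - 2)*(n + 3)*(n^2 + n - 2) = (n - 2)*(n - 1)*(n + 3)*(n + 2)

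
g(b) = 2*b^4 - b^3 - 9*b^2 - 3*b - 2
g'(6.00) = 1509.00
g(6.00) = 2032.00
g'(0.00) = -3.00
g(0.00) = -2.00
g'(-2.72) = -137.22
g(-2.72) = 69.17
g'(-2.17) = -59.81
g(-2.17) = 16.70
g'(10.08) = 7704.28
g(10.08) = 18676.83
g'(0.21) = -6.84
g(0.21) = -3.03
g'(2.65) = 77.11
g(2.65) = 6.87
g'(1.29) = -14.04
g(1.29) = -17.46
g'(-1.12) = 2.16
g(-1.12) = -5.38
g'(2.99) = 130.21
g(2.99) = 41.69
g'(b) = 8*b^3 - 3*b^2 - 18*b - 3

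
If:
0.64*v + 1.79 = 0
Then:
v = -2.80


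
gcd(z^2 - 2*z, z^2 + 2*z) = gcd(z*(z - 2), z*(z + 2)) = z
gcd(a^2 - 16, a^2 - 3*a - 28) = a + 4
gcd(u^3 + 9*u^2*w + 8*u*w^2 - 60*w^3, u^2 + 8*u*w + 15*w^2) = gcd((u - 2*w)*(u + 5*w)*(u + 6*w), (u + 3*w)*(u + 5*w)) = u + 5*w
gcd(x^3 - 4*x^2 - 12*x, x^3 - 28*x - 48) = x^2 - 4*x - 12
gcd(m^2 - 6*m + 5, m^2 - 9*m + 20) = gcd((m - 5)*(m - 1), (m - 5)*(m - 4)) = m - 5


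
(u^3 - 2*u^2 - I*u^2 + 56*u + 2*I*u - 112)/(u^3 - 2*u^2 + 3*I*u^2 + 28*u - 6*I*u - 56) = (u - 8*I)/(u - 4*I)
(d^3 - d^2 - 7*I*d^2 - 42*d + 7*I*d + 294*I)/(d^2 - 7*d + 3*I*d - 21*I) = (d^2 + d*(6 - 7*I) - 42*I)/(d + 3*I)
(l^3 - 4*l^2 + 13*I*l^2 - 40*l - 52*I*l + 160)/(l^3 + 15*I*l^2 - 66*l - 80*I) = (l - 4)/(l + 2*I)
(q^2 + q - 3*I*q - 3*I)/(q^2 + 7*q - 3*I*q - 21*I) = (q + 1)/(q + 7)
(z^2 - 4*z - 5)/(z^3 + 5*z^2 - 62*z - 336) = (z^2 - 4*z - 5)/(z^3 + 5*z^2 - 62*z - 336)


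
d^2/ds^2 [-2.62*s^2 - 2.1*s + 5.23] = -5.24000000000000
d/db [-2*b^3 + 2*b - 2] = 2 - 6*b^2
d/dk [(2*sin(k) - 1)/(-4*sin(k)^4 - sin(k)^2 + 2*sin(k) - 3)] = 2*(12*sin(k)^4 - 8*sin(k)^3 + sin(k)^2 - sin(k) - 2)*cos(k)/(4*sin(k)^4 + sin(k)^2 - 2*sin(k) + 3)^2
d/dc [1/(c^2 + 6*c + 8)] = 2*(-c - 3)/(c^2 + 6*c + 8)^2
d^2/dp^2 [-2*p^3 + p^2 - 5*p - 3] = 2 - 12*p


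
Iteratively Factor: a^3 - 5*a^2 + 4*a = (a)*(a^2 - 5*a + 4) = a*(a - 4)*(a - 1)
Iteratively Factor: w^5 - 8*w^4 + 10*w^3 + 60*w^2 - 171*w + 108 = (w - 3)*(w^4 - 5*w^3 - 5*w^2 + 45*w - 36) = (w - 4)*(w - 3)*(w^3 - w^2 - 9*w + 9) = (w - 4)*(w - 3)*(w - 1)*(w^2 - 9) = (w - 4)*(w - 3)*(w - 1)*(w + 3)*(w - 3)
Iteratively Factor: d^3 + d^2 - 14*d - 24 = (d + 3)*(d^2 - 2*d - 8) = (d + 2)*(d + 3)*(d - 4)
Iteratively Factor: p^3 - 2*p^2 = (p)*(p^2 - 2*p) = p*(p - 2)*(p)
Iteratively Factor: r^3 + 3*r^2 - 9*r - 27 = (r + 3)*(r^2 - 9) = (r - 3)*(r + 3)*(r + 3)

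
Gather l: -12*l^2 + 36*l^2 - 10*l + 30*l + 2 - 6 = 24*l^2 + 20*l - 4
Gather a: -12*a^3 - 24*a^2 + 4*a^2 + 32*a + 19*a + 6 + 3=-12*a^3 - 20*a^2 + 51*a + 9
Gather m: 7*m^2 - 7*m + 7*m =7*m^2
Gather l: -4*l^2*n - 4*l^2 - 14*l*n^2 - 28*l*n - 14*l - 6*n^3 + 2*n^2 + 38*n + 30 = l^2*(-4*n - 4) + l*(-14*n^2 - 28*n - 14) - 6*n^3 + 2*n^2 + 38*n + 30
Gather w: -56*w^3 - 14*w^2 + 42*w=-56*w^3 - 14*w^2 + 42*w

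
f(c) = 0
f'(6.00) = 0.00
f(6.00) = 0.00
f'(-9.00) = 0.00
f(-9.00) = 0.00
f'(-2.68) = 0.00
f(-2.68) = 0.00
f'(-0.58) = 0.00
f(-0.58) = 0.00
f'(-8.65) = 0.00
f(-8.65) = 0.00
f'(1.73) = 0.00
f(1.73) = 0.00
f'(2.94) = 0.00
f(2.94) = 0.00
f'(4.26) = 0.00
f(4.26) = 0.00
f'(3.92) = 0.00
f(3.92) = 0.00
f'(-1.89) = 0.00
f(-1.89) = 0.00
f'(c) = 0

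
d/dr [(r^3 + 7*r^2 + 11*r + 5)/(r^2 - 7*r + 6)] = (r^4 - 14*r^3 - 42*r^2 + 74*r + 101)/(r^4 - 14*r^3 + 61*r^2 - 84*r + 36)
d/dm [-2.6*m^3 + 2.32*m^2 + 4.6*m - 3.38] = -7.8*m^2 + 4.64*m + 4.6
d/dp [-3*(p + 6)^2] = -6*p - 36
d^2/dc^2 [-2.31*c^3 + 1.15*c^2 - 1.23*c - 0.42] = 2.3 - 13.86*c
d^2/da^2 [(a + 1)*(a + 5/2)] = 2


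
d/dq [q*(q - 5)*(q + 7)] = 3*q^2 + 4*q - 35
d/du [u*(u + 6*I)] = 2*u + 6*I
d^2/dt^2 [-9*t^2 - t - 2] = -18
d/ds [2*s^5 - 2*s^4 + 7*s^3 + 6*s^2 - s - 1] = 10*s^4 - 8*s^3 + 21*s^2 + 12*s - 1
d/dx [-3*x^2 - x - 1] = -6*x - 1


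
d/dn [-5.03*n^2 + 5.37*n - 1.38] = 5.37 - 10.06*n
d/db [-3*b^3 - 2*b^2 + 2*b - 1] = -9*b^2 - 4*b + 2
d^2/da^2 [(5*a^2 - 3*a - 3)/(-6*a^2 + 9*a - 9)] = 6*(-2*a^3 + 14*a^2 - 12*a - 1)/(8*a^6 - 36*a^5 + 90*a^4 - 135*a^3 + 135*a^2 - 81*a + 27)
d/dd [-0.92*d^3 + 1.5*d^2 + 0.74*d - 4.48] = -2.76*d^2 + 3.0*d + 0.74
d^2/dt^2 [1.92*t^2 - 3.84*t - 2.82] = 3.84000000000000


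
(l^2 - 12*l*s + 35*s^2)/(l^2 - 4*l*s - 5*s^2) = (l - 7*s)/(l + s)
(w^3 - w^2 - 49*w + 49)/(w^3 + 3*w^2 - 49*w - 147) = (w - 1)/(w + 3)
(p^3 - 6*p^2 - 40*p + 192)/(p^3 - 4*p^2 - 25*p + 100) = (p^2 - 2*p - 48)/(p^2 - 25)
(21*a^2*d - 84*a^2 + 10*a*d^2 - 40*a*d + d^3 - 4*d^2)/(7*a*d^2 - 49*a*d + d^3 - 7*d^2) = (3*a*d - 12*a + d^2 - 4*d)/(d*(d - 7))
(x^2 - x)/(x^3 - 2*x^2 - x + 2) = x/(x^2 - x - 2)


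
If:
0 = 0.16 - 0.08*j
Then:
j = 2.00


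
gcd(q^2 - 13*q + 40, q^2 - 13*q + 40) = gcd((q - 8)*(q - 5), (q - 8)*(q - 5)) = q^2 - 13*q + 40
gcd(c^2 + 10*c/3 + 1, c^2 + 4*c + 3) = c + 3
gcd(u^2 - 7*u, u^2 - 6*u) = u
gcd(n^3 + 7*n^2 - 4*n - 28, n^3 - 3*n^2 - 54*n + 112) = n^2 + 5*n - 14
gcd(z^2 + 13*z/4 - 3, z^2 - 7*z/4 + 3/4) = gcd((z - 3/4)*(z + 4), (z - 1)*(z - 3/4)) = z - 3/4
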